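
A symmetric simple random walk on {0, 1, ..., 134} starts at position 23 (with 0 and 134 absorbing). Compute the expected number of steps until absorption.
E[τ | X_0 = 23] = 2553

Let v_k = E[τ | X_0 = k]. Boundary: v_0 = v_134 = 0. Recurrence: v_k = 1 + (v_{k-1} + v_{k+1})/2 for 1 ≤ k ≤ 133. The particular solution to v_k − (v_{k-1} + v_{k+1})/2 = 1 is v_k = −k^2. Adding homogeneous solution A + B k and matching boundaries gives v_k = k (134 − k). Substituting k = 23: v_23 = 23 · 111 = 2553.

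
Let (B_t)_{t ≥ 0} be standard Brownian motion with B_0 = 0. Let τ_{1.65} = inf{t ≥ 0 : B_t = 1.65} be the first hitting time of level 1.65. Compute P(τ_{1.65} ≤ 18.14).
P(τ_{1.65} ≤ 18.14) = 2(1 − Φ(1.65/√18.14)) = 2(1 − Φ(0.3874)) ≈ 0.6985

By the reflection principle for standard BM, P(τ_b ≤ t) = 2 · P(B_t ≥ b). Since B_t ~ N(0, t), P(B_t ≥ 1.65) = 1 − Φ(1.65/√t) = 1 − Φ(1.65/√18.14) = 1 − Φ(0.3874) ≈ 0.34923. Doubling: P(τ_{1.65} ≤ 18.14) ≈ 2 · 0.34923 = 0.69846 ≈ 0.6985.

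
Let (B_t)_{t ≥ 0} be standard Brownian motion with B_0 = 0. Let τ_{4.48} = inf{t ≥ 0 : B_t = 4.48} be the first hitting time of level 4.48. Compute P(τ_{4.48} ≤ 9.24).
P(τ_{4.48} ≤ 9.24) = 2(1 − Φ(4.48/√9.24)) = 2(1 − Φ(1.4738)) ≈ 0.1405

By the reflection principle for standard BM, P(τ_b ≤ t) = 2 · P(B_t ≥ b). Since B_t ~ N(0, t), P(B_t ≥ 4.48) = 1 − Φ(4.48/√t) = 1 − Φ(4.48/√9.24) = 1 − Φ(1.4738) ≈ 0.07027. Doubling: P(τ_{4.48} ≤ 9.24) ≈ 2 · 0.07027 = 0.14054 ≈ 0.1405.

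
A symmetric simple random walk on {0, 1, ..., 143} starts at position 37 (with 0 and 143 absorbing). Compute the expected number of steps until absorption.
E[τ | X_0 = 37] = 3922

Let v_k = E[τ | X_0 = k]. Boundary: v_0 = v_143 = 0. Recurrence: v_k = 1 + (v_{k-1} + v_{k+1})/2 for 1 ≤ k ≤ 142. The particular solution to v_k − (v_{k-1} + v_{k+1})/2 = 1 is v_k = −k^2. Adding homogeneous solution A + B k and matching boundaries gives v_k = k (143 − k). Substituting k = 37: v_37 = 37 · 106 = 3922.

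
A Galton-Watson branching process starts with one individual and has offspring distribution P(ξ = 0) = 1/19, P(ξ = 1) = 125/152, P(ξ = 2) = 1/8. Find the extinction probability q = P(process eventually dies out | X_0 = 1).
q = 8/19

The pgf is f(s) = 1/19 + 125/152·s + 1/8·s². The extinction probability q is the smallest fixed point of f in [0, 1]. Setting s = f(s):
  1/8·s² + (125/152 − 1)·s + 1/19 = 0
  1/8·s² − (1/19 + 1/8)·s + 1/19 = 0
which factors as (s − 1)·(1/8·s − 1/19) = 0, giving roots s = 1 and s = (1/19)/(1/8) = 8/19.
Mean offspring μ = 125/152 + 2·1/8 = 163/152 > 1 (supercritical), so q < 1. The extinction probability is the smaller root: q = (1/19)/(1/8) = 8/19.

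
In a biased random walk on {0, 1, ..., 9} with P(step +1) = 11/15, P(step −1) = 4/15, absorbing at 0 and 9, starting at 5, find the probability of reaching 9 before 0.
P(hit 9 before 0) = (1 − (4/11)^5) / (1 − (4/11)^9) = 334707901/336812221

Let u_k denote P(reach 9 before 0 | start at k). Boundary: u_0 = 0, u_9 = 1. Recurrence: u_k = 11/15·u_{k+1} + 4/15·u_{k-1} for 1 ≤ k ≤ 8. Try u_k = A + B·r^k with r = q/p = (4/15)/(11/15) = 4/11. Substitution satisfies the recurrence; boundary conditions give:
  u_k = (1 − r^k) / (1 − r^N) = (1 − (4/11)^5) / (1 − (4/11)^9) = 334707901/336812221.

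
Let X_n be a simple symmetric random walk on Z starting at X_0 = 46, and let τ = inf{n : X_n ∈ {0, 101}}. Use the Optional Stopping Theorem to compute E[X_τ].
E[X_τ] = 46

X_n is a martingale and τ is a bounded-mean stopping time (indeed τ is finite a.s. with bounded expectation since the walk is in a bounded region). By the OST, E[X_τ] = E[X_0] = 46. Equivalently: E[X_τ] = 101 · P(hit 101 first) + 0 · P(hit 0 first) = 101 · (46/101) = 46.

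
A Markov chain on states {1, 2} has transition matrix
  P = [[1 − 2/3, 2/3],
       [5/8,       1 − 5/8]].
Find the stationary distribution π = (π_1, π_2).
π_1 = 15/31, π_2 = 16/31

Solve πP = π with π_1 + π_2 = 1. From πP = π: π_1 · (1 − 2/3) + π_2 · 5/8 = π_1 ⇒ π_2 · 5/8 = π_1 · 2/3 ⇒ π_2/π_1 = (2/3)/(5/8) = 16/15. Together with π_1 + π_2 = 1:
  π_1 = (5/8)/(2/3 + 5/8) = (5/8)/(31/24) = 15/31,
  π_2 = (2/3)/(2/3 + 5/8) = (2/3)/(31/24) = 16/31.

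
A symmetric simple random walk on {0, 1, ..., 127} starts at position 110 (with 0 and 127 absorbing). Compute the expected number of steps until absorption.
E[τ | X_0 = 110] = 1870

Let v_k = E[τ | X_0 = k]. Boundary: v_0 = v_127 = 0. Recurrence: v_k = 1 + (v_{k-1} + v_{k+1})/2 for 1 ≤ k ≤ 126. The particular solution to v_k − (v_{k-1} + v_{k+1})/2 = 1 is v_k = −k^2. Adding homogeneous solution A + B k and matching boundaries gives v_k = k (127 − k). Substituting k = 110: v_110 = 110 · 17 = 1870.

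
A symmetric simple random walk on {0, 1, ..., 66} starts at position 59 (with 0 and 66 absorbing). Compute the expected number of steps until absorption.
E[τ | X_0 = 59] = 413

Let v_k = E[τ | X_0 = k]. Boundary: v_0 = v_66 = 0. Recurrence: v_k = 1 + (v_{k-1} + v_{k+1})/2 for 1 ≤ k ≤ 65. The particular solution to v_k − (v_{k-1} + v_{k+1})/2 = 1 is v_k = −k^2. Adding homogeneous solution A + B k and matching boundaries gives v_k = k (66 − k). Substituting k = 59: v_59 = 59 · 7 = 413.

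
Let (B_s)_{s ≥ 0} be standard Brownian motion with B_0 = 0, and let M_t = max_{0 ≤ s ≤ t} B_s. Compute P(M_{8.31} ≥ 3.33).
P(M_{8.31} ≥ 3.33) = 2·P(B_{8.31} ≥ 3.33) = 2(1 − Φ(3.33/√8.31)) ≈ 0.2480

By the reflection principle for Brownian motion, P(M_t ≥ a) = 2 · P(B_t ≥ a) for a ≥ 0. Since B_t ~ N(0, t), P(B_t ≥ 3.33) = 1 − Φ(3.33/√t) = 1 − Φ(3.33/√8.31) = 1 − Φ(1.1552). So
  P(M_{8.31} ≥ 3.33) = 2(1 − Φ(1.1552)) ≈ 0.2480.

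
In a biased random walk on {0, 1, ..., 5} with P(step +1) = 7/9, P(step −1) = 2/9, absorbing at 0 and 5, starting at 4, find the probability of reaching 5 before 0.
P(hit 5 before 0) = (1 − (2/7)^4) / (1 − (2/7)^5) = 3339/3355

Let u_k denote P(reach 5 before 0 | start at k). Boundary: u_0 = 0, u_5 = 1. Recurrence: u_k = 7/9·u_{k+1} + 2/9·u_{k-1} for 1 ≤ k ≤ 4. Try u_k = A + B·r^k with r = q/p = (2/9)/(7/9) = 2/7. Substitution satisfies the recurrence; boundary conditions give:
  u_k = (1 − r^k) / (1 − r^N) = (1 − (2/7)^4) / (1 − (2/7)^5) = 3339/3355.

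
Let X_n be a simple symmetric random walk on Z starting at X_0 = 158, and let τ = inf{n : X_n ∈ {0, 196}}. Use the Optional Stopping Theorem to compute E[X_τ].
E[X_τ] = 158

X_n is a martingale and τ is a bounded-mean stopping time (indeed τ is finite a.s. with bounded expectation since the walk is in a bounded region). By the OST, E[X_τ] = E[X_0] = 158. Equivalently: E[X_τ] = 196 · P(hit 196 first) + 0 · P(hit 0 first) = 196 · (158/196) = 158.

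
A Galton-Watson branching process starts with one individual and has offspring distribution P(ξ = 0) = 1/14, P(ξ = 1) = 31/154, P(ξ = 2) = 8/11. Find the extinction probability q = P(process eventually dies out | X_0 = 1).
q = 11/112

The pgf is f(s) = 1/14 + 31/154·s + 8/11·s². The extinction probability q is the smallest fixed point of f in [0, 1]. Setting s = f(s):
  8/11·s² + (31/154 − 1)·s + 1/14 = 0
  8/11·s² − (1/14 + 8/11)·s + 1/14 = 0
which factors as (s − 1)·(8/11·s − 1/14) = 0, giving roots s = 1 and s = (1/14)/(8/11) = 11/112.
Mean offspring μ = 31/154 + 2·8/11 = 255/154 > 1 (supercritical), so q < 1. The extinction probability is the smaller root: q = (1/14)/(8/11) = 11/112.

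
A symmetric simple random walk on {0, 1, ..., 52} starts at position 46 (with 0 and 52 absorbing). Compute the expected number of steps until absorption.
E[τ | X_0 = 46] = 276

Let v_k = E[τ | X_0 = k]. Boundary: v_0 = v_52 = 0. Recurrence: v_k = 1 + (v_{k-1} + v_{k+1})/2 for 1 ≤ k ≤ 51. The particular solution to v_k − (v_{k-1} + v_{k+1})/2 = 1 is v_k = −k^2. Adding homogeneous solution A + B k and matching boundaries gives v_k = k (52 − k). Substituting k = 46: v_46 = 46 · 6 = 276.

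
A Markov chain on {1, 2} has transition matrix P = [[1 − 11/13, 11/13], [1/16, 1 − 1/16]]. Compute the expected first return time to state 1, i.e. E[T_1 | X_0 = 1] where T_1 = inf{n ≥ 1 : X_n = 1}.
E[T_1 | X_0 = 1] = 1/π_1 = 189/13

For an irreducible recurrent Markov chain with stationary distribution π, E[T_i | X_0 = i] = 1/π_i (Kac's formula). Here π_1 = (1/16)/(11/13 + 1/16) = (1/16)/(189/208) = 13/189, so E[T_1 | X_0 = 1] = 1/π_1 = (11/13 + 1/16)/(1/16) = (189/208)/(1/16) = 189/13.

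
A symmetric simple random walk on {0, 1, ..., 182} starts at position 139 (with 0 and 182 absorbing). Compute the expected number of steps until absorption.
E[τ | X_0 = 139] = 5977

Let v_k = E[τ | X_0 = k]. Boundary: v_0 = v_182 = 0. Recurrence: v_k = 1 + (v_{k-1} + v_{k+1})/2 for 1 ≤ k ≤ 181. The particular solution to v_k − (v_{k-1} + v_{k+1})/2 = 1 is v_k = −k^2. Adding homogeneous solution A + B k and matching boundaries gives v_k = k (182 − k). Substituting k = 139: v_139 = 139 · 43 = 5977.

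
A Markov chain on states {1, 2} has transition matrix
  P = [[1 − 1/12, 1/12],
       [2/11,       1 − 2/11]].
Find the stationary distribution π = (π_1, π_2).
π_1 = 24/35, π_2 = 11/35

Solve πP = π with π_1 + π_2 = 1. From πP = π: π_1 · (1 − 1/12) + π_2 · 2/11 = π_1 ⇒ π_2 · 2/11 = π_1 · 1/12 ⇒ π_2/π_1 = (1/12)/(2/11) = 11/24. Together with π_1 + π_2 = 1:
  π_1 = (2/11)/(1/12 + 2/11) = (2/11)/(35/132) = 24/35,
  π_2 = (1/12)/(1/12 + 2/11) = (1/12)/(35/132) = 11/35.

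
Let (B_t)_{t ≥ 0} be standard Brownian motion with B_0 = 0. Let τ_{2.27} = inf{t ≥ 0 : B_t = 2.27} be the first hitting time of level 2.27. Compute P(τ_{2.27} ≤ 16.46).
P(τ_{2.27} ≤ 16.46) = 2(1 − Φ(2.27/√16.46)) = 2(1 − Φ(0.5595)) ≈ 0.5758

By the reflection principle for standard BM, P(τ_b ≤ t) = 2 · P(B_t ≥ b). Since B_t ~ N(0, t), P(B_t ≥ 2.27) = 1 − Φ(2.27/√t) = 1 − Φ(2.27/√16.46) = 1 − Φ(0.5595) ≈ 0.28791. Doubling: P(τ_{2.27} ≤ 16.46) ≈ 2 · 0.28791 = 0.57582 ≈ 0.5758.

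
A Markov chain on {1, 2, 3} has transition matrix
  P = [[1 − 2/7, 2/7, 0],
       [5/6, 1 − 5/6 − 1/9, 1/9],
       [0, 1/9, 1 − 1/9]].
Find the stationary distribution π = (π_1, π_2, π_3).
π = (35/59, 12/59, 12/59)

This is a birth-death chain on three states, which satisfies detailed balance: π_1 · P_{12} = π_2 · P_{21} and π_2 · P_{23} = π_3 · P_{32}.
From π_1 · 2/7 = π_2 · 5/6: π_2/π_1 = (2/7)/(5/6) = 12/35.
From π_2 · 1/9 = π_3 · 1/9: π_3/π_2 = (1/9)/(1/9) = 1.
Take π_1 proportional to 1; then unnormalized π = (1, 12/35, 12/35). Normalize by dividing by the sum 59/35:
  π = (35/59, 12/59, 12/59).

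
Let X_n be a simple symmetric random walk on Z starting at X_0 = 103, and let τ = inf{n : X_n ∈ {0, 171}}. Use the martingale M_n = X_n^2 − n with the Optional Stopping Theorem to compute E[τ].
E[τ] = 7004

M_n = X_n^2 − n is a martingale (since E[X_{n+1}^2 | F_n] = X_n^2 + 1). By OST (τ has finite mean in a bounded region), E[M_τ] = E[M_0] = X_0^2 − 0 = 103^2 = 10609. Also E[M_τ] = E[X_τ^2] − E[τ]. The walk exits at 0 or 171, with P(hit 171 first) = 103/171, so E[X_τ^2] = 171^2 · 103/171 + 0 = 17613. Thus E[τ] = E[X_τ^2] − E[M_τ] = 17613 − 10609 = 7004 = 103(171 − 103) = 7004.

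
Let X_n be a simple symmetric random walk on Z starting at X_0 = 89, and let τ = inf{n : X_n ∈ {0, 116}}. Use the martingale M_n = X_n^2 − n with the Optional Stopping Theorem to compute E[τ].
E[τ] = 2403

M_n = X_n^2 − n is a martingale (since E[X_{n+1}^2 | F_n] = X_n^2 + 1). By OST (τ has finite mean in a bounded region), E[M_τ] = E[M_0] = X_0^2 − 0 = 89^2 = 7921. Also E[M_τ] = E[X_τ^2] − E[τ]. The walk exits at 0 or 116, with P(hit 116 first) = 89/116, so E[X_τ^2] = 116^2 · 89/116 + 0 = 10324. Thus E[τ] = E[X_τ^2] − E[M_τ] = 10324 − 7921 = 2403 = 89(116 − 89) = 2403.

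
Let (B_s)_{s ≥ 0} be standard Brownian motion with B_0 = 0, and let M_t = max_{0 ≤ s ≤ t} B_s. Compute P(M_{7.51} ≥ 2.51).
P(M_{7.51} ≥ 2.51) = 2·P(B_{7.51} ≥ 2.51) = 2(1 − Φ(2.51/√7.51)) ≈ 0.3597

By the reflection principle for Brownian motion, P(M_t ≥ a) = 2 · P(B_t ≥ a) for a ≥ 0. Since B_t ~ N(0, t), P(B_t ≥ 2.51) = 1 − Φ(2.51/√t) = 1 − Φ(2.51/√7.51) = 1 − Φ(0.9159). So
  P(M_{7.51} ≥ 2.51) = 2(1 − Φ(0.9159)) ≈ 0.3597.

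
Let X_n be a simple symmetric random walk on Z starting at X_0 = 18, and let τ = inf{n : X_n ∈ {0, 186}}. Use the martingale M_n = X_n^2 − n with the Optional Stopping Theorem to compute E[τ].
E[τ] = 3024

M_n = X_n^2 − n is a martingale (since E[X_{n+1}^2 | F_n] = X_n^2 + 1). By OST (τ has finite mean in a bounded region), E[M_τ] = E[M_0] = X_0^2 − 0 = 18^2 = 324. Also E[M_τ] = E[X_τ^2] − E[τ]. The walk exits at 0 or 186, with P(hit 186 first) = 18/186, so E[X_τ^2] = 186^2 · 18/186 + 0 = 3348. Thus E[τ] = E[X_τ^2] − E[M_τ] = 3348 − 324 = 3024 = 18(186 − 18) = 3024.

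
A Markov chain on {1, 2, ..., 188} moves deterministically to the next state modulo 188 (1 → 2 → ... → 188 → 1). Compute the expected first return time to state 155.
E[T_155 | X_0 = 155] = 188

The chain cycles deterministically, so starting at state 155 it returns in exactly 188 steps. Equivalently, the stationary distribution is uniform π_j = 1/188 for every state j, so by Kac's formula E[T_155] = 1/π_155 = 188.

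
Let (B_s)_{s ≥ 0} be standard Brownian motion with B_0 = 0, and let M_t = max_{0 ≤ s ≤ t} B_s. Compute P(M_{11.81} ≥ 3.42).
P(M_{11.81} ≥ 3.42) = 2·P(B_{11.81} ≥ 3.42) = 2(1 − Φ(3.42/√11.81)) ≈ 0.3196

By the reflection principle for Brownian motion, P(M_t ≥ a) = 2 · P(B_t ≥ a) for a ≥ 0. Since B_t ~ N(0, t), P(B_t ≥ 3.42) = 1 − Φ(3.42/√t) = 1 − Φ(3.42/√11.81) = 1 − Φ(0.9952). So
  P(M_{11.81} ≥ 3.42) = 2(1 − Φ(0.9952)) ≈ 0.3196.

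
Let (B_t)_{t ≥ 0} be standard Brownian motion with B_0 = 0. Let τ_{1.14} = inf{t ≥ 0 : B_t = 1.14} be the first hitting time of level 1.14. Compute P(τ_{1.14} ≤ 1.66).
P(τ_{1.14} ≤ 1.66) = 2(1 − Φ(1.14/√1.66)) = 2(1 − Φ(0.8848)) ≈ 0.3763

By the reflection principle for standard BM, P(τ_b ≤ t) = 2 · P(B_t ≥ b). Since B_t ~ N(0, t), P(B_t ≥ 1.14) = 1 − Φ(1.14/√t) = 1 − Φ(1.14/√1.66) = 1 − Φ(0.8848) ≈ 0.18813. Doubling: P(τ_{1.14} ≤ 1.66) ≈ 2 · 0.18813 = 0.37626 ≈ 0.3763.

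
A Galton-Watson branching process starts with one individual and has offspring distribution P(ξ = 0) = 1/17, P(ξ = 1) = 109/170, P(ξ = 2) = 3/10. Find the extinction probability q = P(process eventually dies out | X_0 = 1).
q = 10/51

The pgf is f(s) = 1/17 + 109/170·s + 3/10·s². The extinction probability q is the smallest fixed point of f in [0, 1]. Setting s = f(s):
  3/10·s² + (109/170 − 1)·s + 1/17 = 0
  3/10·s² − (1/17 + 3/10)·s + 1/17 = 0
which factors as (s − 1)·(3/10·s − 1/17) = 0, giving roots s = 1 and s = (1/17)/(3/10) = 10/51.
Mean offspring μ = 109/170 + 2·3/10 = 211/170 > 1 (supercritical), so q < 1. The extinction probability is the smaller root: q = (1/17)/(3/10) = 10/51.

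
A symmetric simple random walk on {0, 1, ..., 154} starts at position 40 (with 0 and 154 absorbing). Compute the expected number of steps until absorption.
E[τ | X_0 = 40] = 4560

Let v_k = E[τ | X_0 = k]. Boundary: v_0 = v_154 = 0. Recurrence: v_k = 1 + (v_{k-1} + v_{k+1})/2 for 1 ≤ k ≤ 153. The particular solution to v_k − (v_{k-1} + v_{k+1})/2 = 1 is v_k = −k^2. Adding homogeneous solution A + B k and matching boundaries gives v_k = k (154 − k). Substituting k = 40: v_40 = 40 · 114 = 4560.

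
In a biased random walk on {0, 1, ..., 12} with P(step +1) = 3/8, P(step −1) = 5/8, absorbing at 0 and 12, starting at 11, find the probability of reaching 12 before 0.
P(hit 12 before 0) = (1 − (5/3)^11) / (1 − (5/3)^12) = 72976467/121804592

Let u_k denote P(reach 12 before 0 | start at k). Boundary: u_0 = 0, u_12 = 1. Recurrence: u_k = 3/8·u_{k+1} + 5/8·u_{k-1} for 1 ≤ k ≤ 11. Try u_k = A + B·r^k with r = q/p = (5/8)/(3/8) = 5/3. Substitution satisfies the recurrence; boundary conditions give:
  u_k = (1 − r^k) / (1 − r^N) = (1 − (5/3)^11) / (1 − (5/3)^12) = 72976467/121804592.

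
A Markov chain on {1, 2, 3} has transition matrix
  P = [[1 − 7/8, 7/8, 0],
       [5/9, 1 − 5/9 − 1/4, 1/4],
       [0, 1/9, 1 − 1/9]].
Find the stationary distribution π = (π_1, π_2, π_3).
π = (160/979, 252/979, 567/979)

This is a birth-death chain on three states, which satisfies detailed balance: π_1 · P_{12} = π_2 · P_{21} and π_2 · P_{23} = π_3 · P_{32}.
From π_1 · 7/8 = π_2 · 5/9: π_2/π_1 = (7/8)/(5/9) = 63/40.
From π_2 · 1/4 = π_3 · 1/9: π_3/π_2 = (1/4)/(1/9) = 9/4.
Take π_1 proportional to 1; then unnormalized π = (1, 63/40, 567/160). Normalize by dividing by the sum 979/160:
  π = (160/979, 252/979, 567/979).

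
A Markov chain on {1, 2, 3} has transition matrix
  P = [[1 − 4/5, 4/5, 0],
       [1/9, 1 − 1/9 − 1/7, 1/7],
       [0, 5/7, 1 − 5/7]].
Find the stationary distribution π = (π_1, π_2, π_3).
π = (25/241, 180/241, 36/241)

This is a birth-death chain on three states, which satisfies detailed balance: π_1 · P_{12} = π_2 · P_{21} and π_2 · P_{23} = π_3 · P_{32}.
From π_1 · 4/5 = π_2 · 1/9: π_2/π_1 = (4/5)/(1/9) = 36/5.
From π_2 · 1/7 = π_3 · 5/7: π_3/π_2 = (1/7)/(5/7) = 1/5.
Take π_1 proportional to 1; then unnormalized π = (1, 36/5, 36/25). Normalize by dividing by the sum 241/25:
  π = (25/241, 180/241, 36/241).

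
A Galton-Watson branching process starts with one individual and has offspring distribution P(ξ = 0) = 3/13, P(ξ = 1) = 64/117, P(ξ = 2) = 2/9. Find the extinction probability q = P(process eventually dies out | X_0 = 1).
q = 1

Mean offspring μ = 0·3/13 + 1·64/117 + 2·2/9 = 116/117 ≤ 1. For μ ≤ 1 with offspring not concentrated at 1, the Galton-Watson process goes extinct almost surely, so q = 1.
(Algebraic check: The pgf is f(s) = 3/13 + 64/117·s + 2/9·s². The extinction probability q is the smallest fixed point of f in [0, 1]. Setting s = f(s):
  2/9·s² + (64/117 − 1)·s + 3/13 = 0
  2/9·s² − (3/13 + 2/9)·s + 3/13 = 0
which factors as (s − 1)·(2/9·s − 3/13) = 0, giving roots s = 1 and s = (3/13)/(2/9) = 27/26. Since 27/26 ≥ 1, the smallest root in [0, 1] is s = 1.)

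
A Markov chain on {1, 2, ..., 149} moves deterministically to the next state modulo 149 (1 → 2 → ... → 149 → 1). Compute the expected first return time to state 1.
E[T_1 | X_0 = 1] = 149

The chain cycles deterministically, so starting at state 1 it returns in exactly 149 steps. Equivalently, the stationary distribution is uniform π_j = 1/149 for every state j, so by Kac's formula E[T_1] = 1/π_1 = 149.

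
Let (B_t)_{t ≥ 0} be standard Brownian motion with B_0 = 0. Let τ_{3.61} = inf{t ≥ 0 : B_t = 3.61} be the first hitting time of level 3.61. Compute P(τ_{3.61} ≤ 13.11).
P(τ_{3.61} ≤ 13.11) = 2(1 − Φ(3.61/√13.11)) = 2(1 − Φ(0.9970)) ≈ 0.3188

By the reflection principle for standard BM, P(τ_b ≤ t) = 2 · P(B_t ≥ b). Since B_t ~ N(0, t), P(B_t ≥ 3.61) = 1 − Φ(3.61/√t) = 1 − Φ(3.61/√13.11) = 1 − Φ(0.9970) ≈ 0.15938. Doubling: P(τ_{3.61} ≤ 13.11) ≈ 2 · 0.15938 = 0.31876 ≈ 0.3188.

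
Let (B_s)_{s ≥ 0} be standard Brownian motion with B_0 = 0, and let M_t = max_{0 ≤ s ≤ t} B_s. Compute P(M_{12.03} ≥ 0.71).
P(M_{12.03} ≥ 0.71) = 2·P(B_{12.03} ≥ 0.71) = 2(1 − Φ(0.71/√12.03)) ≈ 0.8378

By the reflection principle for Brownian motion, P(M_t ≥ a) = 2 · P(B_t ≥ a) for a ≥ 0. Since B_t ~ N(0, t), P(B_t ≥ 0.71) = 1 − Φ(0.71/√t) = 1 − Φ(0.71/√12.03) = 1 − Φ(0.2047). So
  P(M_{12.03} ≥ 0.71) = 2(1 − Φ(0.2047)) ≈ 0.8378.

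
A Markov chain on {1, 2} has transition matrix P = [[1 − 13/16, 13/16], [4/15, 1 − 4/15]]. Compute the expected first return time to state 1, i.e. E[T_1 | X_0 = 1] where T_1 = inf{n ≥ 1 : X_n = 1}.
E[T_1 | X_0 = 1] = 1/π_1 = 259/64

For an irreducible recurrent Markov chain with stationary distribution π, E[T_i | X_0 = i] = 1/π_i (Kac's formula). Here π_1 = (4/15)/(13/16 + 4/15) = (4/15)/(259/240) = 64/259, so E[T_1 | X_0 = 1] = 1/π_1 = (13/16 + 4/15)/(4/15) = (259/240)/(4/15) = 259/64.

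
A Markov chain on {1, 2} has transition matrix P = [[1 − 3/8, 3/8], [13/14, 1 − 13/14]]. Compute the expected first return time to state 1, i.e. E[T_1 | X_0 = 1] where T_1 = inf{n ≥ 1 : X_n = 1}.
E[T_1 | X_0 = 1] = 1/π_1 = 73/52

For an irreducible recurrent Markov chain with stationary distribution π, E[T_i | X_0 = i] = 1/π_i (Kac's formula). Here π_1 = (13/14)/(3/8 + 13/14) = (13/14)/(73/56) = 52/73, so E[T_1 | X_0 = 1] = 1/π_1 = (3/8 + 13/14)/(13/14) = (73/56)/(13/14) = 73/52.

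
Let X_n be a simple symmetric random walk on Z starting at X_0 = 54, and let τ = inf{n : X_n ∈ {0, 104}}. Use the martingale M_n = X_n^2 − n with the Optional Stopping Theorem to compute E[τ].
E[τ] = 2700

M_n = X_n^2 − n is a martingale (since E[X_{n+1}^2 | F_n] = X_n^2 + 1). By OST (τ has finite mean in a bounded region), E[M_τ] = E[M_0] = X_0^2 − 0 = 54^2 = 2916. Also E[M_τ] = E[X_τ^2] − E[τ]. The walk exits at 0 or 104, with P(hit 104 first) = 54/104, so E[X_τ^2] = 104^2 · 54/104 + 0 = 5616. Thus E[τ] = E[X_τ^2] − E[M_τ] = 5616 − 2916 = 2700 = 54(104 − 54) = 2700.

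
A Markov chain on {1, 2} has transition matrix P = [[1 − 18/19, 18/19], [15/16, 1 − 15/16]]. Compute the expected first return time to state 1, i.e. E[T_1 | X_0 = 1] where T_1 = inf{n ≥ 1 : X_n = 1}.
E[T_1 | X_0 = 1] = 1/π_1 = 191/95

For an irreducible recurrent Markov chain with stationary distribution π, E[T_i | X_0 = i] = 1/π_i (Kac's formula). Here π_1 = (15/16)/(18/19 + 15/16) = (15/16)/(573/304) = 95/191, so E[T_1 | X_0 = 1] = 1/π_1 = (18/19 + 15/16)/(15/16) = (573/304)/(15/16) = 191/95.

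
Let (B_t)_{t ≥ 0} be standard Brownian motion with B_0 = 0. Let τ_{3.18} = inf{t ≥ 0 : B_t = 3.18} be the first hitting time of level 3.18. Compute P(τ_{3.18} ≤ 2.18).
P(τ_{3.18} ≤ 2.18) = 2(1 − Φ(3.18/√2.18)) = 2(1 − Φ(2.1538)) ≈ 0.0313

By the reflection principle for standard BM, P(τ_b ≤ t) = 2 · P(B_t ≥ b). Since B_t ~ N(0, t), P(B_t ≥ 3.18) = 1 − Φ(3.18/√t) = 1 − Φ(3.18/√2.18) = 1 − Φ(2.1538) ≈ 0.01563. Doubling: P(τ_{3.18} ≤ 2.18) ≈ 2 · 0.01563 = 0.03126 ≈ 0.0313.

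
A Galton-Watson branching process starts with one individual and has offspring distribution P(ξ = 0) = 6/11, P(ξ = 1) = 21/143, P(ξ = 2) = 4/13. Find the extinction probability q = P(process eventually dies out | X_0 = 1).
q = 1

Mean offspring μ = 0·6/11 + 1·21/143 + 2·4/13 = 109/143 ≤ 1. For μ ≤ 1 with offspring not concentrated at 1, the Galton-Watson process goes extinct almost surely, so q = 1.
(Algebraic check: The pgf is f(s) = 6/11 + 21/143·s + 4/13·s². The extinction probability q is the smallest fixed point of f in [0, 1]. Setting s = f(s):
  4/13·s² + (21/143 − 1)·s + 6/11 = 0
  4/13·s² − (6/11 + 4/13)·s + 6/11 = 0
which factors as (s − 1)·(4/13·s − 6/11) = 0, giving roots s = 1 and s = (6/11)/(4/13) = 39/22. Since 39/22 ≥ 1, the smallest root in [0, 1] is s = 1.)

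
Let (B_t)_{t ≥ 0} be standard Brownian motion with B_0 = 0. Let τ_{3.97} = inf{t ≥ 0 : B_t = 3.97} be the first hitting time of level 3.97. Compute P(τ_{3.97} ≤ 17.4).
P(τ_{3.97} ≤ 17.4) = 2(1 − Φ(3.97/√17.4)) = 2(1 − Φ(0.9517)) ≈ 0.3412

By the reflection principle for standard BM, P(τ_b ≤ t) = 2 · P(B_t ≥ b). Since B_t ~ N(0, t), P(B_t ≥ 3.97) = 1 − Φ(3.97/√t) = 1 − Φ(3.97/√17.4) = 1 − Φ(0.9517) ≈ 0.17062. Doubling: P(τ_{3.97} ≤ 17.4) ≈ 2 · 0.17062 = 0.34124 ≈ 0.3412.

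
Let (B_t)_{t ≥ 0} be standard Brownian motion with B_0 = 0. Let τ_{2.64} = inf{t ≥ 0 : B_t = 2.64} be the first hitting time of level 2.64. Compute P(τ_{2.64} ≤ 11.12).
P(τ_{2.64} ≤ 11.12) = 2(1 − Φ(2.64/√11.12)) = 2(1 − Φ(0.7917)) ≈ 0.4285

By the reflection principle for standard BM, P(τ_b ≤ t) = 2 · P(B_t ≥ b). Since B_t ~ N(0, t), P(B_t ≥ 2.64) = 1 − Φ(2.64/√t) = 1 − Φ(2.64/√11.12) = 1 − Φ(0.7917) ≈ 0.21427. Doubling: P(τ_{2.64} ≤ 11.12) ≈ 2 · 0.21427 = 0.42854 ≈ 0.4285.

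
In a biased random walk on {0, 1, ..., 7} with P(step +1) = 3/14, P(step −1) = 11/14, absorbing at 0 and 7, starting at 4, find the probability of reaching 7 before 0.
P(hit 7 before 0) = (1 − (11/3)^4) / (1 − (11/3)^7) = 49140/2435623

Let u_k denote P(reach 7 before 0 | start at k). Boundary: u_0 = 0, u_7 = 1. Recurrence: u_k = 3/14·u_{k+1} + 11/14·u_{k-1} for 1 ≤ k ≤ 6. Try u_k = A + B·r^k with r = q/p = (11/14)/(3/14) = 11/3. Substitution satisfies the recurrence; boundary conditions give:
  u_k = (1 − r^k) / (1 − r^N) = (1 − (11/3)^4) / (1 − (11/3)^7) = 49140/2435623.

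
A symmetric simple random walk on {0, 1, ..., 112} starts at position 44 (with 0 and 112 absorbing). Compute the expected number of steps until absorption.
E[τ | X_0 = 44] = 2992

Let v_k = E[τ | X_0 = k]. Boundary: v_0 = v_112 = 0. Recurrence: v_k = 1 + (v_{k-1} + v_{k+1})/2 for 1 ≤ k ≤ 111. The particular solution to v_k − (v_{k-1} + v_{k+1})/2 = 1 is v_k = −k^2. Adding homogeneous solution A + B k and matching boundaries gives v_k = k (112 − k). Substituting k = 44: v_44 = 44 · 68 = 2992.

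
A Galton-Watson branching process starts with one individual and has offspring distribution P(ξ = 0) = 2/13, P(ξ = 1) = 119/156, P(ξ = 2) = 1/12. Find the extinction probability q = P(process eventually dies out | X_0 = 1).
q = 1

Mean offspring μ = 0·2/13 + 1·119/156 + 2·1/12 = 145/156 ≤ 1. For μ ≤ 1 with offspring not concentrated at 1, the Galton-Watson process goes extinct almost surely, so q = 1.
(Algebraic check: The pgf is f(s) = 2/13 + 119/156·s + 1/12·s². The extinction probability q is the smallest fixed point of f in [0, 1]. Setting s = f(s):
  1/12·s² + (119/156 − 1)·s + 2/13 = 0
  1/12·s² − (2/13 + 1/12)·s + 2/13 = 0
which factors as (s − 1)·(1/12·s − 2/13) = 0, giving roots s = 1 and s = (2/13)/(1/12) = 24/13. Since 24/13 ≥ 1, the smallest root in [0, 1] is s = 1.)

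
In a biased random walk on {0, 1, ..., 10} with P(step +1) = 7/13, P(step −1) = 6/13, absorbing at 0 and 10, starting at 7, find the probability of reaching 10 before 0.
P(hit 10 before 0) = (1 − (6/7)^7) / (1 − (6/7)^10) = 186457201/222009073

Let u_k denote P(reach 10 before 0 | start at k). Boundary: u_0 = 0, u_10 = 1. Recurrence: u_k = 7/13·u_{k+1} + 6/13·u_{k-1} for 1 ≤ k ≤ 9. Try u_k = A + B·r^k with r = q/p = (6/13)/(7/13) = 6/7. Substitution satisfies the recurrence; boundary conditions give:
  u_k = (1 − r^k) / (1 − r^N) = (1 − (6/7)^7) / (1 − (6/7)^10) = 186457201/222009073.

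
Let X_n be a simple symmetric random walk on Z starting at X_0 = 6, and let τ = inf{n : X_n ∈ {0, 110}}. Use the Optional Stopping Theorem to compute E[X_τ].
E[X_τ] = 6

X_n is a martingale and τ is a bounded-mean stopping time (indeed τ is finite a.s. with bounded expectation since the walk is in a bounded region). By the OST, E[X_τ] = E[X_0] = 6. Equivalently: E[X_τ] = 110 · P(hit 110 first) + 0 · P(hit 0 first) = 110 · (6/110) = 6.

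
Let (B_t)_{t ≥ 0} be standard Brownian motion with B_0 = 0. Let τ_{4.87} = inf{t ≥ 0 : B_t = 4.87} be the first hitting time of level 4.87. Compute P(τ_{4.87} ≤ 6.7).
P(τ_{4.87} ≤ 6.7) = 2(1 − Φ(4.87/√6.7)) = 2(1 − Φ(1.8814)) ≈ 0.0599

By the reflection principle for standard BM, P(τ_b ≤ t) = 2 · P(B_t ≥ b). Since B_t ~ N(0, t), P(B_t ≥ 4.87) = 1 − Φ(4.87/√t) = 1 − Φ(4.87/√6.7) = 1 − Φ(1.8814) ≈ 0.02996. Doubling: P(τ_{4.87} ≤ 6.7) ≈ 2 · 0.02996 = 0.05992 ≈ 0.0599.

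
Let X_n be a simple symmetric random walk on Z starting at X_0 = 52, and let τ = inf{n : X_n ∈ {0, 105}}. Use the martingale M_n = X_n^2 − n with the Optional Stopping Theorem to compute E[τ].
E[τ] = 2756

M_n = X_n^2 − n is a martingale (since E[X_{n+1}^2 | F_n] = X_n^2 + 1). By OST (τ has finite mean in a bounded region), E[M_τ] = E[M_0] = X_0^2 − 0 = 52^2 = 2704. Also E[M_τ] = E[X_τ^2] − E[τ]. The walk exits at 0 or 105, with P(hit 105 first) = 52/105, so E[X_τ^2] = 105^2 · 52/105 + 0 = 5460. Thus E[τ] = E[X_τ^2] − E[M_τ] = 5460 − 2704 = 2756 = 52(105 − 52) = 2756.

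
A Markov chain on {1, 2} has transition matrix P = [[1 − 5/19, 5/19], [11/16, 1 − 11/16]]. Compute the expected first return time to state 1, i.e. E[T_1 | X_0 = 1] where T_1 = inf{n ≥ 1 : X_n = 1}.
E[T_1 | X_0 = 1] = 1/π_1 = 289/209

For an irreducible recurrent Markov chain with stationary distribution π, E[T_i | X_0 = i] = 1/π_i (Kac's formula). Here π_1 = (11/16)/(5/19 + 11/16) = (11/16)/(289/304) = 209/289, so E[T_1 | X_0 = 1] = 1/π_1 = (5/19 + 11/16)/(11/16) = (289/304)/(11/16) = 289/209.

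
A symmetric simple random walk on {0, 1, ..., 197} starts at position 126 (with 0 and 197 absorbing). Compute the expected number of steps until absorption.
E[τ | X_0 = 126] = 8946

Let v_k = E[τ | X_0 = k]. Boundary: v_0 = v_197 = 0. Recurrence: v_k = 1 + (v_{k-1} + v_{k+1})/2 for 1 ≤ k ≤ 196. The particular solution to v_k − (v_{k-1} + v_{k+1})/2 = 1 is v_k = −k^2. Adding homogeneous solution A + B k and matching boundaries gives v_k = k (197 − k). Substituting k = 126: v_126 = 126 · 71 = 8946.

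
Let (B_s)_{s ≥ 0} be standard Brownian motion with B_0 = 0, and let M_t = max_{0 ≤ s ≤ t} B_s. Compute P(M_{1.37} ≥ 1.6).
P(M_{1.37} ≥ 1.6) = 2·P(B_{1.37} ≥ 1.6) = 2(1 − Φ(1.6/√1.37)) ≈ 0.1716

By the reflection principle for Brownian motion, P(M_t ≥ a) = 2 · P(B_t ≥ a) for a ≥ 0. Since B_t ~ N(0, t), P(B_t ≥ 1.6) = 1 − Φ(1.6/√t) = 1 − Φ(1.6/√1.37) = 1 − Φ(1.3670). So
  P(M_{1.37} ≥ 1.6) = 2(1 − Φ(1.3670)) ≈ 0.1716.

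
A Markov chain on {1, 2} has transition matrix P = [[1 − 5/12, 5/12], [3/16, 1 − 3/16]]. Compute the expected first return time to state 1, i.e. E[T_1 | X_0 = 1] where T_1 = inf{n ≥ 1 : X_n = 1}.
E[T_1 | X_0 = 1] = 1/π_1 = 29/9

For an irreducible recurrent Markov chain with stationary distribution π, E[T_i | X_0 = i] = 1/π_i (Kac's formula). Here π_1 = (3/16)/(5/12 + 3/16) = (3/16)/(29/48) = 9/29, so E[T_1 | X_0 = 1] = 1/π_1 = (5/12 + 3/16)/(3/16) = (29/48)/(3/16) = 29/9.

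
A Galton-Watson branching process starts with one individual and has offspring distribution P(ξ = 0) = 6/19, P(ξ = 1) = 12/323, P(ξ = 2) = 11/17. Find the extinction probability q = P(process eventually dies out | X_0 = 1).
q = 102/209

The pgf is f(s) = 6/19 + 12/323·s + 11/17·s². The extinction probability q is the smallest fixed point of f in [0, 1]. Setting s = f(s):
  11/17·s² + (12/323 − 1)·s + 6/19 = 0
  11/17·s² − (6/19 + 11/17)·s + 6/19 = 0
which factors as (s − 1)·(11/17·s − 6/19) = 0, giving roots s = 1 and s = (6/19)/(11/17) = 102/209.
Mean offspring μ = 12/323 + 2·11/17 = 430/323 > 1 (supercritical), so q < 1. The extinction probability is the smaller root: q = (6/19)/(11/17) = 102/209.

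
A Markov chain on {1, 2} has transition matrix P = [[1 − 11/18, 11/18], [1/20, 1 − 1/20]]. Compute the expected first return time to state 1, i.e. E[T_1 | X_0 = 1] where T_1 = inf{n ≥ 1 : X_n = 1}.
E[T_1 | X_0 = 1] = 1/π_1 = 119/9

For an irreducible recurrent Markov chain with stationary distribution π, E[T_i | X_0 = i] = 1/π_i (Kac's formula). Here π_1 = (1/20)/(11/18 + 1/20) = (1/20)/(119/180) = 9/119, so E[T_1 | X_0 = 1] = 1/π_1 = (11/18 + 1/20)/(1/20) = (119/180)/(1/20) = 119/9.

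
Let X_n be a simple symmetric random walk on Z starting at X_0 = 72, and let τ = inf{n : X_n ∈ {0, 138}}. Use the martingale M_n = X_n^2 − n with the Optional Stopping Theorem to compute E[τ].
E[τ] = 4752

M_n = X_n^2 − n is a martingale (since E[X_{n+1}^2 | F_n] = X_n^2 + 1). By OST (τ has finite mean in a bounded region), E[M_τ] = E[M_0] = X_0^2 − 0 = 72^2 = 5184. Also E[M_τ] = E[X_τ^2] − E[τ]. The walk exits at 0 or 138, with P(hit 138 first) = 72/138, so E[X_τ^2] = 138^2 · 72/138 + 0 = 9936. Thus E[τ] = E[X_τ^2] − E[M_τ] = 9936 − 5184 = 4752 = 72(138 − 72) = 4752.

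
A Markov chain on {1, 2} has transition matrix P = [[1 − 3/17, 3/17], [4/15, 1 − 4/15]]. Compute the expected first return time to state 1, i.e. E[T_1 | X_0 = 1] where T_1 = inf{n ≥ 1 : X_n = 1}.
E[T_1 | X_0 = 1] = 1/π_1 = 113/68

For an irreducible recurrent Markov chain with stationary distribution π, E[T_i | X_0 = i] = 1/π_i (Kac's formula). Here π_1 = (4/15)/(3/17 + 4/15) = (4/15)/(113/255) = 68/113, so E[T_1 | X_0 = 1] = 1/π_1 = (3/17 + 4/15)/(4/15) = (113/255)/(4/15) = 113/68.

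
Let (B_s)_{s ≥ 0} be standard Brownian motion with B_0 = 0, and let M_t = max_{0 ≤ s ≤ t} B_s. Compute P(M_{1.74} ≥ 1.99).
P(M_{1.74} ≥ 1.99) = 2·P(B_{1.74} ≥ 1.99) = 2(1 − Φ(1.99/√1.74)) ≈ 0.1314

By the reflection principle for Brownian motion, P(M_t ≥ a) = 2 · P(B_t ≥ a) for a ≥ 0. Since B_t ~ N(0, t), P(B_t ≥ 1.99) = 1 − Φ(1.99/√t) = 1 − Φ(1.99/√1.74) = 1 − Φ(1.5086). So
  P(M_{1.74} ≥ 1.99) = 2(1 − Φ(1.5086)) ≈ 0.1314.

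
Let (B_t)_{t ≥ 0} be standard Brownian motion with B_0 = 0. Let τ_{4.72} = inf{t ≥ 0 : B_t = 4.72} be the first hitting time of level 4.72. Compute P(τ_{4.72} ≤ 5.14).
P(τ_{4.72} ≤ 5.14) = 2(1 − Φ(4.72/√5.14)) = 2(1 − Φ(2.0819)) ≈ 0.0374

By the reflection principle for standard BM, P(τ_b ≤ t) = 2 · P(B_t ≥ b). Since B_t ~ N(0, t), P(B_t ≥ 4.72) = 1 − Φ(4.72/√t) = 1 − Φ(4.72/√5.14) = 1 − Φ(2.0819) ≈ 0.01868. Doubling: P(τ_{4.72} ≤ 5.14) ≈ 2 · 0.01868 = 0.03736 ≈ 0.0374.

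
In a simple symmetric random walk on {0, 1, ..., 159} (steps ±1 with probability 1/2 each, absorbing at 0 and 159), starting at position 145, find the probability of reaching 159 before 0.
P(hit 159 before 0) = 145/159

Let u_k = P(hit 159 before 0 | start at k). Then u_0 = 0, u_159 = 1, and u_k = u_{k-1}/2 + u_{k+1}/2 for 1 ≤ k ≤ 158. This harmonic recurrence is solved by u_k = k/159, giving u_145 = 145/159.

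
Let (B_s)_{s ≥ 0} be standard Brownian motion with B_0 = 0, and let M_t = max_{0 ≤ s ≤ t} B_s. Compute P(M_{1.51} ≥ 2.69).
P(M_{1.51} ≥ 2.69) = 2·P(B_{1.51} ≥ 2.69) = 2(1 − Φ(2.69/√1.51)) ≈ 0.0286

By the reflection principle for Brownian motion, P(M_t ≥ a) = 2 · P(B_t ≥ a) for a ≥ 0. Since B_t ~ N(0, t), P(B_t ≥ 2.69) = 1 − Φ(2.69/√t) = 1 − Φ(2.69/√1.51) = 1 − Φ(2.1891). So
  P(M_{1.51} ≥ 2.69) = 2(1 − Φ(2.1891)) ≈ 0.0286.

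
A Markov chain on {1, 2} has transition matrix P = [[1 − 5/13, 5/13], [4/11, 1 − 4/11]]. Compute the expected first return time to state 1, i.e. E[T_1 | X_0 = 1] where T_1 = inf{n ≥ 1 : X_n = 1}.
E[T_1 | X_0 = 1] = 1/π_1 = 107/52

For an irreducible recurrent Markov chain with stationary distribution π, E[T_i | X_0 = i] = 1/π_i (Kac's formula). Here π_1 = (4/11)/(5/13 + 4/11) = (4/11)/(107/143) = 52/107, so E[T_1 | X_0 = 1] = 1/π_1 = (5/13 + 4/11)/(4/11) = (107/143)/(4/11) = 107/52.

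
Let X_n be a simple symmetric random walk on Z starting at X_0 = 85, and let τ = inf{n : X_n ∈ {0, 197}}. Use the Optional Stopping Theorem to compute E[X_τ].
E[X_τ] = 85

X_n is a martingale and τ is a bounded-mean stopping time (indeed τ is finite a.s. with bounded expectation since the walk is in a bounded region). By the OST, E[X_τ] = E[X_0] = 85. Equivalently: E[X_τ] = 197 · P(hit 197 first) + 0 · P(hit 0 first) = 197 · (85/197) = 85.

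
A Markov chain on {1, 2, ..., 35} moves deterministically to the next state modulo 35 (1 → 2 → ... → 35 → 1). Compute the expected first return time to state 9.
E[T_9 | X_0 = 9] = 35

The chain cycles deterministically, so starting at state 9 it returns in exactly 35 steps. Equivalently, the stationary distribution is uniform π_j = 1/35 for every state j, so by Kac's formula E[T_9] = 1/π_9 = 35.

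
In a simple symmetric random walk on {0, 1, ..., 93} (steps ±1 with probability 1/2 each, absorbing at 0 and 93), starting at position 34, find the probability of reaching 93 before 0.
P(hit 93 before 0) = 34/93

Let u_k = P(hit 93 before 0 | start at k). Then u_0 = 0, u_93 = 1, and u_k = u_{k-1}/2 + u_{k+1}/2 for 1 ≤ k ≤ 92. This harmonic recurrence is solved by u_k = k/93, giving u_34 = 34/93.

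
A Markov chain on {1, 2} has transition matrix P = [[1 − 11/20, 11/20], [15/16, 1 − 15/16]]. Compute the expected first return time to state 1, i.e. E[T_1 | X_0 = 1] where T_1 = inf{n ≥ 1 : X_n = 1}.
E[T_1 | X_0 = 1] = 1/π_1 = 119/75

For an irreducible recurrent Markov chain with stationary distribution π, E[T_i | X_0 = i] = 1/π_i (Kac's formula). Here π_1 = (15/16)/(11/20 + 15/16) = (15/16)/(119/80) = 75/119, so E[T_1 | X_0 = 1] = 1/π_1 = (11/20 + 15/16)/(15/16) = (119/80)/(15/16) = 119/75.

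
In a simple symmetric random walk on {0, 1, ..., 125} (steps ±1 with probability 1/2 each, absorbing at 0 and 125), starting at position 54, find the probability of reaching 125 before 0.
P(hit 125 before 0) = 54/125

Let u_k = P(hit 125 before 0 | start at k). Then u_0 = 0, u_125 = 1, and u_k = u_{k-1}/2 + u_{k+1}/2 for 1 ≤ k ≤ 124. This harmonic recurrence is solved by u_k = k/125, giving u_54 = 54/125.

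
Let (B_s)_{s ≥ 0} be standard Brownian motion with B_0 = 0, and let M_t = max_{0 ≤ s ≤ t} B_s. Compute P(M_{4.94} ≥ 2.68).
P(M_{4.94} ≥ 2.68) = 2·P(B_{4.94} ≥ 2.68) = 2(1 − Φ(2.68/√4.94)) ≈ 0.2279

By the reflection principle for Brownian motion, P(M_t ≥ a) = 2 · P(B_t ≥ a) for a ≥ 0. Since B_t ~ N(0, t), P(B_t ≥ 2.68) = 1 − Φ(2.68/√t) = 1 − Φ(2.68/√4.94) = 1 − Φ(1.2058). So
  P(M_{4.94} ≥ 2.68) = 2(1 − Φ(1.2058)) ≈ 0.2279.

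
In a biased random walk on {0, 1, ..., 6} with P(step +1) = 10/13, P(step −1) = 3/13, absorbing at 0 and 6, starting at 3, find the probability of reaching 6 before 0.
P(hit 6 before 0) = (1 − (3/10)^3) / (1 − (3/10)^6) = 1000/1027

Let u_k denote P(reach 6 before 0 | start at k). Boundary: u_0 = 0, u_6 = 1. Recurrence: u_k = 10/13·u_{k+1} + 3/13·u_{k-1} for 1 ≤ k ≤ 5. Try u_k = A + B·r^k with r = q/p = (3/13)/(10/13) = 3/10. Substitution satisfies the recurrence; boundary conditions give:
  u_k = (1 − r^k) / (1 − r^N) = (1 − (3/10)^3) / (1 − (3/10)^6) = 1000/1027.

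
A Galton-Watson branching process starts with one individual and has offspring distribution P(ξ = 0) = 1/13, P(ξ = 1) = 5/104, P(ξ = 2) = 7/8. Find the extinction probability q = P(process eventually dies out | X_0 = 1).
q = 8/91

The pgf is f(s) = 1/13 + 5/104·s + 7/8·s². The extinction probability q is the smallest fixed point of f in [0, 1]. Setting s = f(s):
  7/8·s² + (5/104 − 1)·s + 1/13 = 0
  7/8·s² − (1/13 + 7/8)·s + 1/13 = 0
which factors as (s − 1)·(7/8·s − 1/13) = 0, giving roots s = 1 and s = (1/13)/(7/8) = 8/91.
Mean offspring μ = 5/104 + 2·7/8 = 187/104 > 1 (supercritical), so q < 1. The extinction probability is the smaller root: q = (1/13)/(7/8) = 8/91.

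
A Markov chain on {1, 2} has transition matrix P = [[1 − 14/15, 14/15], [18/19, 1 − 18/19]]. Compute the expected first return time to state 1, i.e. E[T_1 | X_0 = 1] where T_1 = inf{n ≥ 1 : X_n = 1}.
E[T_1 | X_0 = 1] = 1/π_1 = 268/135

For an irreducible recurrent Markov chain with stationary distribution π, E[T_i | X_0 = i] = 1/π_i (Kac's formula). Here π_1 = (18/19)/(14/15 + 18/19) = (18/19)/(536/285) = 135/268, so E[T_1 | X_0 = 1] = 1/π_1 = (14/15 + 18/19)/(18/19) = (536/285)/(18/19) = 268/135.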